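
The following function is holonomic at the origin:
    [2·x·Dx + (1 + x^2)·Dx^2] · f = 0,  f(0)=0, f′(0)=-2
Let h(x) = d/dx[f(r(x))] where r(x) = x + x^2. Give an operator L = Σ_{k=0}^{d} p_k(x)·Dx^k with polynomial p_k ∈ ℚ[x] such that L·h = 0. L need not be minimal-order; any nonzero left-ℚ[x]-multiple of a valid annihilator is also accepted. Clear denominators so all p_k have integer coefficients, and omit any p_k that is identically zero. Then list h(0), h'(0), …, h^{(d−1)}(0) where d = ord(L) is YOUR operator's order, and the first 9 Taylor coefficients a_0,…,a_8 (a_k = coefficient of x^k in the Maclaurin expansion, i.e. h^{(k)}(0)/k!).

f: a_k = 0, -2, 0, 2/3, 0, -2/5, 0, 2/7, 0, …
h₀=f(r): pull back L_f along r ⇒ L₀.
Derive L from L₀ (diff closure).
L = (-2 + 2·x + 8·x^2 + 12·x^3 + 6·x^4) + (1 + 2·x + x^2 + 4·x^3 + 5·x^4 + 2·x^5)·Dx  (order 1).
h: a_k = -2, -4, 2, 8, 8, -8, -26, -16, 34, …
ICs: h(0) = -2.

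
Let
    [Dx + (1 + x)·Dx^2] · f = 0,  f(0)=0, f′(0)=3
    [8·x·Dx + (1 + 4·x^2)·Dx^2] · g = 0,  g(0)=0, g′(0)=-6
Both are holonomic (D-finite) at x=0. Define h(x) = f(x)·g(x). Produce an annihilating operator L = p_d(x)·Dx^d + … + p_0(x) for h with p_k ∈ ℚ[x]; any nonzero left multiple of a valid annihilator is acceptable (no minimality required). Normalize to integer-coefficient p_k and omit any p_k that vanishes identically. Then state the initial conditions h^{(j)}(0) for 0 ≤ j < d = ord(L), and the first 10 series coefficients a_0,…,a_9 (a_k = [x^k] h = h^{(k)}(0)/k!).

L = (288 + 560·x + 3584·x^2 + 8640·x^3 + 7680·x^4 + 3328·x^5 + 1024·x^7)·Dx + (258 + 1840·x + 6992·x^2 + 19264·x^3 + 29440·x^4 + 23808·x^5 + 8960·x^6 + 3072·x^7 + 3584·x^8)·Dx^2 + (36 + 628·x + 2496·x^2 + 6192·x^3 + 12288·x^4 + 15936·x^5 + 12288·x^6 + 5376·x^7 + 3072·x^8 + 2048·x^9)·Dx^3 + (17 + 66·x + 241·x^2 + 608·x^3 + 1152·x^4 + 1728·x^5 + 2016·x^6 + 1536·x^7 + 768·x^8 + 512·x^9 + 256·x^10)·Dx^4  (order 4).
h: a_k = 0, 0, -18, 9, 18, -15/2, -266/5, 129/5, 738/5, -9749/140, …
ICs: h(0) = 0, h′(0) = 0, h′′(0) = -36, h′′′(0) = 54.

f: a_k = 0, 3, -3/2, 1, -3/4, 3/5, -1/2, 3/7, -3/8, 1/3, …
g: a_k = 0, -6, 0, 8, 0, -96/5, 0, 384/7, 0, -512/3, …
h₀=f·g: eliminate ⇒ L₀, order ≤ 2·2.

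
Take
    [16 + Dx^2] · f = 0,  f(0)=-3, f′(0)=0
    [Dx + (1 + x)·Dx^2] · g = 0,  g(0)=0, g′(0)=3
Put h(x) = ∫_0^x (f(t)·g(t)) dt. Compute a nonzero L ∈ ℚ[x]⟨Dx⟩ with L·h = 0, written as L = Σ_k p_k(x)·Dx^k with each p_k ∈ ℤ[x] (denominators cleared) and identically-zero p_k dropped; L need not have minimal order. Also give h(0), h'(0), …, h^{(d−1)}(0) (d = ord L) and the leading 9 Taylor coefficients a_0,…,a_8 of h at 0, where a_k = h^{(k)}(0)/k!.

f: a_k = -3, 0, 24, 0, -32, 0, 256/15, 0, -512/105, …
g: a_k = 0, 3, -3/2, 1, -3/4, 3/5, -1/2, 3/7, -3/8, …
L₀ := L_f ⊗_s L_g (sym. prod.), ord ≤ 4.
h=∫₀ˣh₀: take L = L₀·Dx.
L = (15072 + 62976·x + 97024·x^2 + 65536·x^3 + 16384·x^4)·Dx + (1984 + 6080·x + 6144·x^2 + 2048·x^3)·Dx^2 + (1950 + 8000·x + 12192·x^2 + 8192·x^3 + 2048·x^4)·Dx^3 + (124 + 380·x + 384·x^2 + 128·x^3)·Dx^4 + (63 + 254·x + 383·x^2 + 256·x^3 + 64·x^4)·Dx^5  (order 5).
h: a_k = 0, 0, -9/2, 3/2, 69/4, -27/4, -123/10, 9/2, 1131/280, …
ICs: h(0) = 0, h′(0) = 0, h′′(0) = -9, h′′′(0) = 9, h′′′′(0) = 414.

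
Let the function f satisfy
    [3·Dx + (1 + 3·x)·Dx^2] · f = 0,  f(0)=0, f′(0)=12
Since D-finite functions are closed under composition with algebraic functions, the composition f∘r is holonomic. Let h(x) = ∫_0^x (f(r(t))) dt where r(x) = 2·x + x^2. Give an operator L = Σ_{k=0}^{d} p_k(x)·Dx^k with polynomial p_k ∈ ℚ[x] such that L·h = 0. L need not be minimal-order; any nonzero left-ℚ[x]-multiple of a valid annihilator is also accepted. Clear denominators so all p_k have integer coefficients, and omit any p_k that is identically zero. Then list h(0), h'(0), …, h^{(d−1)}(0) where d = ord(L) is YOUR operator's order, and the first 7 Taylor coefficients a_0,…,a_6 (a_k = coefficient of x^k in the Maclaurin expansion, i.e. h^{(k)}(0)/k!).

L = (5 + 6·x + 3·x^2)·Dx^2 + (1 + 7·x + 9·x^2 + 3·x^3)·Dx^3  (order 3).
h: a_k = 0, 0, 12, -20, 54, -882/5, 3204/5, …
ICs: h(0) = 0, h′(0) = 0, h′′(0) = 24.

f: a_k = 0, 12, -18, 36, -81, 972/5, -486, …
Change of var in L_f (x↦r) gives L₀.
h=∫₀ˣh₀: take L = L₀·Dx.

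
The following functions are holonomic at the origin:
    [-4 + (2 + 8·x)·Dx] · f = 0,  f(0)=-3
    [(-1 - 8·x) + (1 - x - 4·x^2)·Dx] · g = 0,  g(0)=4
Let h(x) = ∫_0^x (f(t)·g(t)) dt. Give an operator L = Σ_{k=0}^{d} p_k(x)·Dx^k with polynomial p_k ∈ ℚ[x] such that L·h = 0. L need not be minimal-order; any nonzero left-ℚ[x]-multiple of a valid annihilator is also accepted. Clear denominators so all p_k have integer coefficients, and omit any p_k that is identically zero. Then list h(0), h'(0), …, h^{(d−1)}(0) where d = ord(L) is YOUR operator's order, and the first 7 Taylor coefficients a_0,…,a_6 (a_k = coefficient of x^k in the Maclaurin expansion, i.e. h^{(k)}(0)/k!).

f: a_k = -3, -6, 6, -12, 30, -84, 252, …
g: a_k = 4, 4, 20, 36, 116, 260, 724, …
Product ⇒ symmetric product L₀, ord ≤ 1.
h=∫h₀ ⇒ L = L₀·Dx.
L = (3 + 10·x + 24·x^2)·Dx + (-1 - 3·x + 8·x^2 + 16·x^3)·Dx^2  (order 2).
h: a_k = 0, -12, -18, -20, -63, -372/5, -286, …
ICs: h(0) = 0, h′(0) = -12.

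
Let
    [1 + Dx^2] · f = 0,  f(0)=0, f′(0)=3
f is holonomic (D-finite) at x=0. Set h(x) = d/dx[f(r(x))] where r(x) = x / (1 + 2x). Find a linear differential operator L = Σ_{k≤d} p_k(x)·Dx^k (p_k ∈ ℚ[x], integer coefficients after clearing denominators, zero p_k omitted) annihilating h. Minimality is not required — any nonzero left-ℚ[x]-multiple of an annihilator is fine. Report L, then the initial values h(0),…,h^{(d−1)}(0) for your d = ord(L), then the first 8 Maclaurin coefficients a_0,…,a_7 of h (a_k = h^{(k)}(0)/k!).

L = (25 + 96·x + 96·x^2) + (12 + 72·x + 144·x^2 + 96·x^3)·Dx + (1 + 8·x + 24·x^2 + 32·x^3 + 16·x^4)·Dx^2  (order 2).
h: a_k = 3, -12, 69/2, -84, 1441/8, -675/2, 123479/240, -6599/15, …
ICs: h(0) = 3, h′(0) = -12.

f: a_k = 0, 3, 0, -1/2, 0, 1/40, 0, -1/1680, …
f∘r: x↦r, Dx↦Dx/r' in L_f ⇒ L₀.
Derive L from L₀ (diff closure).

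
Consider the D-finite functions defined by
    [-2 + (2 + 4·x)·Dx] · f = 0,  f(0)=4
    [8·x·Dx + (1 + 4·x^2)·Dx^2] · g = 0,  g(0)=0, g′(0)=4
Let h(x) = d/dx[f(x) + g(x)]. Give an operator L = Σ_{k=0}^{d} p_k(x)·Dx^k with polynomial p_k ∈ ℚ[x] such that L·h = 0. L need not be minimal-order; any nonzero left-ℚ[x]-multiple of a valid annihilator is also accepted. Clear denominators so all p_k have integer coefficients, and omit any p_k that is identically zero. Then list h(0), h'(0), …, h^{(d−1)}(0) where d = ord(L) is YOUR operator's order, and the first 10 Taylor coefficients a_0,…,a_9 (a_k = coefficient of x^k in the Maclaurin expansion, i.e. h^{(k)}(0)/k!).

f: a_k = 4, 4, -2, 2, -5/2, 7/2, -21/4, 33/4, -429/32, 715/32, …
g: a_k = 0, 4, 0, -16/3, 0, 64/5, 0, -256/7, 0, 1024/9, …
f+g: L₀ = lclm(L_f,L_g), ord ≤ 1+2.
h₀' ⇒ L via d/dx closure of L₀.
L = (-8 - 40·x + 96·x^2 + 96·x^3) + (-11 - 32·x + 40·x^2 + 384·x^3 + 336·x^4)·Dx + (-1 + 6·x + 24·x^2 + 48·x^3 + 112·x^4 + 96·x^5)·Dx^2  (order 2).
h: a_k = 8, -4, -10, -10, 163/2, -63/2, -793/4, -429/4, 39203/32, -12155/32, …
ICs: h(0) = 8, h′(0) = -4.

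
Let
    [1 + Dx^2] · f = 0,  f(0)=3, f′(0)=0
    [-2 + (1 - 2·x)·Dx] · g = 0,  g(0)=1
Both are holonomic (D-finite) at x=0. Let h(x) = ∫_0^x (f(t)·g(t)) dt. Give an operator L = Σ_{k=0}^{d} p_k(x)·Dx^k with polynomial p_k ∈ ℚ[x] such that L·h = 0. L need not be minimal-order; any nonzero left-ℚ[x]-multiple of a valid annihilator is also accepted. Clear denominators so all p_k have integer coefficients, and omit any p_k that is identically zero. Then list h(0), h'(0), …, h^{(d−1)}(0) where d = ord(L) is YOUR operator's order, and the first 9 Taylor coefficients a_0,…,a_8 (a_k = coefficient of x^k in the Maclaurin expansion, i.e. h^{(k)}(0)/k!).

L = (-1 + 2·x)·Dx + 4·Dx^2 + (-1 + 2·x)·Dx^3  (order 3).
h: a_k = 0, 3, 3, 7/2, 21/4, 337/40, 337/24, 5777/240, 40439/960, …
ICs: h(0) = 0, h′(0) = 3, h′′(0) = 6.

f: a_k = 3, 0, -3/2, 0, 1/8, 0, -1/240, 0, 1/13440, …
g: a_k = 1, 2, 4, 8, 16, 32, 64, 128, 256, …
f·g: L₀ = L_f ⊗_s L_g, ord ≤ 2·1.
∫: right-multiply L₀ by Dx.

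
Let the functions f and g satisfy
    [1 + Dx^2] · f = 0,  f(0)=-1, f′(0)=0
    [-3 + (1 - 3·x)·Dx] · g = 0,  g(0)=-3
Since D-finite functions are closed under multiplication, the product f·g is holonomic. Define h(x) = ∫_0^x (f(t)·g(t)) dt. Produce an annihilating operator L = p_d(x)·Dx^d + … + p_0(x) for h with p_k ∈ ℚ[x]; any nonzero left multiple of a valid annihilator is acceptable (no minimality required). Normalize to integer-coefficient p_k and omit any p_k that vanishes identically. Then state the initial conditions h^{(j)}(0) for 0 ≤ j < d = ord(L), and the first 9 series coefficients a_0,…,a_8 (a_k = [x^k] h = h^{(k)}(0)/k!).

f: a_k = -1, 0, 1/2, 0, -1/24, 0, 1/720, 0, -1/40320, …
g: a_k = -3, -9, -27, -81, -243, -729, -2187, -6561, -19683, …
f·g: L₀ = L_f ⊗_s L_g, ord ≤ 2·1.
Integrate: L := L₀·Dx.
L = (-1 + 3·x)·Dx + 6·Dx^2 + (-1 + 3·x)·Dx^3  (order 3).
h: a_k = 0, 3, 9/2, 17/2, 153/8, 1837/40, 1837/16, 495989/1680, 495989/640, …
ICs: h(0) = 0, h′(0) = 3, h′′(0) = 9.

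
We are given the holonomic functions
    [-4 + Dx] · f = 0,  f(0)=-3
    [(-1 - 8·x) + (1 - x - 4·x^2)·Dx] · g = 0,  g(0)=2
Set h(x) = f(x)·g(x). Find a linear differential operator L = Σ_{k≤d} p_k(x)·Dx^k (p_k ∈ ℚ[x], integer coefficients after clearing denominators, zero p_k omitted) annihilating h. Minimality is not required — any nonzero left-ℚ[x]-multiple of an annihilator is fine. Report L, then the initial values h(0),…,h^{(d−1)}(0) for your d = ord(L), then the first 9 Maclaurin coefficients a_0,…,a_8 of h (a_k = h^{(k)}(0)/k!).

L = (5 + 4·x - 16·x^2) + (-1 + x + 4·x^2)·Dx  (order 1).
h: a_k = -6, -30, -102, -286, -758, -9766/5, -15058/3, -1349422/105, -3458566/105, …
ICs: h(0) = -6.

f: a_k = -3, -12, -24, -32, -32, -128/5, -256/15, -1024/105, -512/105, …
g: a_k = 2, 2, 10, 18, 58, 130, 362, 882, 2330, …
h₀=f·g: eliminate ⇒ L₀, order ≤ 1·1.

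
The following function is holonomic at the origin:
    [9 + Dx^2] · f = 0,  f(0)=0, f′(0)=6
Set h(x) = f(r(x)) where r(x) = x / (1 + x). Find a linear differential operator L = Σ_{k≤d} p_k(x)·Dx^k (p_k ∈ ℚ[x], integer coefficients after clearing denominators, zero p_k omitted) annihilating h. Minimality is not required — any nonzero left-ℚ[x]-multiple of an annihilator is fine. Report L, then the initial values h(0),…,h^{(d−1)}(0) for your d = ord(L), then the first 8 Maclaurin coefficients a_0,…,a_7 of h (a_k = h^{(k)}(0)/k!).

f: a_k = 0, 6, 0, -9, 0, 81/20, 0, -243/280, …
L₀ from L_f via x↦r, Dx↦r'^{-1}Dx.
L = 9 + (2 + 6·x + 6·x^2 + 2·x^3)·Dx + (1 + 4·x + 6·x^2 + 4·x^3 + x^4)·Dx^2  (order 2).
h: a_k = 0, 6, -6, -3, 21, -879/20, 255/4, -19353/280, …
ICs: h(0) = 0, h′(0) = 6.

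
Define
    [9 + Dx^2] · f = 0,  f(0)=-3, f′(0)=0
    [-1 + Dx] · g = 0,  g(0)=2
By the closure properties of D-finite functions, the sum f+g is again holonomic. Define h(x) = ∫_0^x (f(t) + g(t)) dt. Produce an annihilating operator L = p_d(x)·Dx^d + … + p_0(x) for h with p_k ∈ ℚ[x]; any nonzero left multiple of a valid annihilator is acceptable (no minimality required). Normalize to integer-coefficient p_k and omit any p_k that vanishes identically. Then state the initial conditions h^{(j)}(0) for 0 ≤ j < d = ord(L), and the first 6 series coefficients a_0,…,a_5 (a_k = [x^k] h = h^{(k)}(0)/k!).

f: a_k = -3, 0, 27/2, 0, -81/8, 0, …
g: a_k = 2, 2, 1, 1/3, 1/12, 1/60, …
h₀=f+g: left-lcm gives L₀, ord ≤ 3.
Integrate: L := L₀·Dx.
L = -9·Dx + 9·Dx^2 - Dx^3 + Dx^4  (order 4).
h: a_k = 0, -1, 1, 29/6, 1/12, -241/120, …
ICs: h(0) = 0, h′(0) = -1, h′′(0) = 2, h′′′(0) = 29.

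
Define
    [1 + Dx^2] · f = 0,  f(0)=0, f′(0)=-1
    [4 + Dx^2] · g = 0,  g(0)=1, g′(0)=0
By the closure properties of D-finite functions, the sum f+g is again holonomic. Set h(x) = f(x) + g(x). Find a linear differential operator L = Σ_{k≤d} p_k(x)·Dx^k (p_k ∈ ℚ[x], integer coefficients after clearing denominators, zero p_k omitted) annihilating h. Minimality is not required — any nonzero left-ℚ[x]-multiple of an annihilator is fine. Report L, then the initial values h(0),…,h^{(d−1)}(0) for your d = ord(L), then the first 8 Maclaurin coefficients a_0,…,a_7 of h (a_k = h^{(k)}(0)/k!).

f: a_k = 0, -1, 0, 1/6, 0, -1/120, 0, 1/5040, …
g: a_k = 1, 0, -2, 0, 2/3, 0, -4/45, 0, …
Sum ⇒ L₀ = lclm(L_f,L_g) in ℚ(x)⟨Dx⟩.
L = 4 + 5·Dx^2 + Dx^4  (order 4).
h: a_k = 1, -1, -2, 1/6, 2/3, -1/120, -4/45, 1/5040, …
ICs: h(0) = 1, h′(0) = -1, h′′(0) = -4, h′′′(0) = 1.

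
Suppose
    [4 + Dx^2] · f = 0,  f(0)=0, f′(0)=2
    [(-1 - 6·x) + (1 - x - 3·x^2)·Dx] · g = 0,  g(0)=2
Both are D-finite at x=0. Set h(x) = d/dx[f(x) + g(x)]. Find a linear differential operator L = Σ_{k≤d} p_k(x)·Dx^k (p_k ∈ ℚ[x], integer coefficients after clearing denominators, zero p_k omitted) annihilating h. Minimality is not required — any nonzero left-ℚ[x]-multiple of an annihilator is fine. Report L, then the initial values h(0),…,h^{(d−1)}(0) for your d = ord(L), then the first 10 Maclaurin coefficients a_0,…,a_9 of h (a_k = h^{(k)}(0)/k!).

L = (976 + 5056·x + 17104·x^2 + 11760·x^3 + 18720·x^4 + 3888·x^5 + 3888·x^6) + (-92 - 516·x + 372·x^2 + 1232·x^3 + 2280·x^4 + 3240·x^5 + 1512·x^6 + 1296·x^7)·Dx + (244 + 1264·x + 4276·x^2 + 2940·x^3 + 4680·x^4 + 972·x^5 + 972·x^6)·Dx^2 + (-23 - 129·x + 93·x^2 + 308·x^3 + 570·x^4 + 810·x^5 + 378·x^6 + 324·x^7)·Dx^3  (order 3).
h: a_k = 4, 16, 38, 152, 1204/3, 1164, 136702/45, 8128, 6571534/315, 53660, …
ICs: h(0) = 4, h′(0) = 16, h′′(0) = 76.

f: a_k = 0, 2, 0, -4/3, 0, 4/15, 0, -8/315, 0, 4/2835, …
g: a_k = 2, 2, 8, 14, 38, 80, 194, 434, 1016, 2318, …
Weyl lclm of L_f,L_g ⇒ L₀ (ord ≤ 3).
h₀' ⇒ L via d/dx closure of L₀.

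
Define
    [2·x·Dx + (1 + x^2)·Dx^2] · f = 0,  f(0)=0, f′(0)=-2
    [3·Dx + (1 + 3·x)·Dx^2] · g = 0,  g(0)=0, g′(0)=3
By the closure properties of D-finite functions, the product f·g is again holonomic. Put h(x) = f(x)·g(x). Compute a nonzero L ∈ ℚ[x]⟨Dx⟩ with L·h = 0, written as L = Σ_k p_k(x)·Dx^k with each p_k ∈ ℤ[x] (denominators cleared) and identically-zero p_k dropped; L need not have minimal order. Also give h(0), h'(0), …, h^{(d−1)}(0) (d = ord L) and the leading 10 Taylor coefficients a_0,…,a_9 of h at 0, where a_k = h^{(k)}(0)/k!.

L = (264 + 1260·x + 1008·x^2 + 3420·x^3 + 3240·x^4 + 4212·x^5 + 324·x^7)·Dx + (178 + 660·x + 3828·x^2 + 7308·x^3 + 12960·x^4 + 10044·x^5 + 11340·x^6 + 324·x^7 + 1134·x^8)·Dx^2 + (132 + 608·x + 1728·x^2 + 4568·x^3 + 6456·x^4 + 8856·x^5 + 5184·x^6 + 5544·x^7 + 324·x^8 + 648·x^9)·Dx^3 + (13 + 102·x + 341·x^2 + 744·x^3 + 1138·x^4 + 1236·x^5 + 1386·x^6 + 648·x^7 + 657·x^8 + 54·x^9 + 81·x^10)·Dx^4  (order 4).
h: a_k = 0, 0, -6, 9, -16, 75/2, -462/5, 2313/10, -2976/5, 219249/140, …
ICs: h(0) = 0, h′(0) = 0, h′′(0) = -12, h′′′(0) = 54.

f: a_k = 0, -2, 0, 2/3, 0, -2/5, 0, 2/7, 0, -2/9, …
g: a_k = 0, 3, -9/2, 9, -81/4, 243/5, -243/2, 2187/7, -6561/8, 2187, …
f·g: L₀ = L_f ⊗_s L_g, ord ≤ 2·2.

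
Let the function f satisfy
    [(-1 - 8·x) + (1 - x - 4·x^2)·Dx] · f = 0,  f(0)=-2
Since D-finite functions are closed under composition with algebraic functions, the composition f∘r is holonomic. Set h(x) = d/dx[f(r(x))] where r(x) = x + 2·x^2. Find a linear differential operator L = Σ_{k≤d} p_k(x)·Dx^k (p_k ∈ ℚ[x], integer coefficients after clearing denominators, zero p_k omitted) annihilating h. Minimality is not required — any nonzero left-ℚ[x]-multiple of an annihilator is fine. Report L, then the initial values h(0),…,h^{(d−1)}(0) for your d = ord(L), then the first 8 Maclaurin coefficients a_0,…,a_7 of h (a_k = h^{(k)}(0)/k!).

f: a_k = -2, -2, -10, -18, -58, -130, -362, -882, …
Change of var in L_f (x↦r) gives L₀.
h=h₀': d/dx-closure on L₀ ⇒ L.
L = (14 + 20·x + 120·x^2 + 320·x^3 + 320·x^4) + (-1 - 3·x + 10·x^2 + 40·x^3 + 80·x^4 + 64·x^5)·Dx  (order 1).
h: a_k = -2, -28, -174, -824, -4050, -19188, -85974, -381808, …
ICs: h(0) = -2.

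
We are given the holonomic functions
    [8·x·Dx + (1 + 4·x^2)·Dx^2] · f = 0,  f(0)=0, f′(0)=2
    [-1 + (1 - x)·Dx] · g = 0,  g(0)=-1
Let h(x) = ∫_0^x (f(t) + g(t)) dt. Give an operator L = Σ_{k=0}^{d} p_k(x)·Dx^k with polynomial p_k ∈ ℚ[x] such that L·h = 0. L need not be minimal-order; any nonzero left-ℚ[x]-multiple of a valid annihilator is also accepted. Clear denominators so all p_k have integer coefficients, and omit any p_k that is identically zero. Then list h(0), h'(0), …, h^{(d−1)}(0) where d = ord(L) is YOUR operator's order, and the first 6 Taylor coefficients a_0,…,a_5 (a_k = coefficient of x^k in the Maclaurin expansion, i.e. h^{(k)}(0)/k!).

L = (8 - 32·x - 96·x^2)·Dx^2 + (-7 + 8·x + 20·x^2 - 96·x^3)·Dx^3 + (1 + 3·x + 12·x^3 - 16·x^4)·Dx^4  (order 4).
h: a_k = 0, -1, 1/2, -1/3, -11/12, -1/5, …
ICs: h(0) = 0, h′(0) = -1, h′′(0) = 1, h′′′(0) = -2.

f: a_k = 0, 2, 0, -8/3, 0, 32/5, …
g: a_k = -1, -1, -1, -1, -1, -1, …
f+g: L₀ = lclm(L_f,L_g), ord ≤ 2+1.
∫: right-multiply L₀ by Dx.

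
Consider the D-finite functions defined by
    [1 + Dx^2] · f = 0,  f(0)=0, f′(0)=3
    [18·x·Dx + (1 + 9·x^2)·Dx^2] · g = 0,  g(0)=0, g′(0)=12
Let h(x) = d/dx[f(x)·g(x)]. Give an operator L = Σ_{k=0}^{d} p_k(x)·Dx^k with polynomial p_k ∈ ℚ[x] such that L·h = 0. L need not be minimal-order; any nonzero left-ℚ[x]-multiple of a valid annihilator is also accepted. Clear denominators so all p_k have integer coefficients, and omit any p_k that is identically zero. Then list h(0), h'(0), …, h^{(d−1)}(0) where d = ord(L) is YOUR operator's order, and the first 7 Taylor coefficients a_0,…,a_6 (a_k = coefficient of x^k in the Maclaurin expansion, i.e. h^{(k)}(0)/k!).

f: a_k = 0, 3, 0, -1/2, 0, 1/40, 0, …
g: a_k = 0, 12, 0, -36, 0, 972/5, 0, …
L₀ := L_f ⊗_s L_g (sym. prod.), ord ≤ 4.
h₀' ⇒ L via d/dx closure of L₀.
L = (38998 + 738774·x^2 + 15162957·x^4 + 3032640·x^6 - 78732·x^8 - 1771470·x^10 + 531441·x^12) + (20772·x + 1033884·x^3 + 7902360·x^5 + 2624400·x^7 + 1180980·x^9 + 2125764·x^11)·Dx + (39368 + 755028·x^2 + 15369750·x^4 + 3887028·x^6 + 314928·x^8 - 1417176·x^10 + 1062882·x^12)·Dx^2 + (20772·x + 1033884·x^3 + 7902360·x^5 + 2624400·x^7 + 1180980·x^9 + 2125764·x^11)·Dx^3 + (370 + 16254·x^2 + 206793·x^4 + 854388·x^6 + 393660·x^8 + 354294·x^10 + 531441·x^12)·Dx^4  (order 4).
h: a_k = 0, 72, 0, -456, 0, 3609, 0, …
ICs: h(0) = 0, h′(0) = 72, h′′(0) = 0, h′′′(0) = -2736.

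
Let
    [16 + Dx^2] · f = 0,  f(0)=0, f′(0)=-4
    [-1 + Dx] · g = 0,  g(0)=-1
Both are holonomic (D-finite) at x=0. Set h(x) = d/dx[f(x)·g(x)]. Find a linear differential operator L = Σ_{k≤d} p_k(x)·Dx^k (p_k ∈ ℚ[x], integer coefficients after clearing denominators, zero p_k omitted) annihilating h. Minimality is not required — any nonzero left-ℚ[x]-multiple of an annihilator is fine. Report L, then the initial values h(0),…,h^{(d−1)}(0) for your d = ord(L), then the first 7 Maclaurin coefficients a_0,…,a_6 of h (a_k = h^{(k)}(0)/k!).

f: a_k = 0, -4, 0, 32/3, 0, -128/15, 0, …
g: a_k = -1, -1, -1/2, -1/6, -1/24, -1/120, -1/720, …
L₀ := L_f ⊗_s L_g (sym. prod.), ord ≤ 2.
Derive L from L₀ (diff closure).
L = 17 - 2·Dx + Dx^2  (order 2).
h: a_k = 4, 8, -26, -40, 101/6, 611/15, 727/180, …
ICs: h(0) = 4, h′(0) = 8.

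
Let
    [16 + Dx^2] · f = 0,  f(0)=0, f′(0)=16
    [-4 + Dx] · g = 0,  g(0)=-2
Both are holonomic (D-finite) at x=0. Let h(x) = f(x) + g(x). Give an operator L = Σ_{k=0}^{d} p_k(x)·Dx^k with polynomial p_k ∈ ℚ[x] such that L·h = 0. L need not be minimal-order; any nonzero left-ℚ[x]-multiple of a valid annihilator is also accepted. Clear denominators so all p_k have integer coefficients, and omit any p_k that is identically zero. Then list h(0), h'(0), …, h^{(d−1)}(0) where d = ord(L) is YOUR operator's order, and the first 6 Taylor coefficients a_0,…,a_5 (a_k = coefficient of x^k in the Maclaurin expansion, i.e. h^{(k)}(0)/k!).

L = -64 + 16·Dx - 4·Dx^2 + Dx^3  (order 3).
h: a_k = -2, 8, -16, -64, -64/3, 256/15, …
ICs: h(0) = -2, h′(0) = 8, h′′(0) = -32.

f: a_k = 0, 16, 0, -128/3, 0, 512/15, …
g: a_k = -2, -8, -16, -64/3, -64/3, -256/15, …
h₀=f+g: left-lcm gives L₀, ord ≤ 3.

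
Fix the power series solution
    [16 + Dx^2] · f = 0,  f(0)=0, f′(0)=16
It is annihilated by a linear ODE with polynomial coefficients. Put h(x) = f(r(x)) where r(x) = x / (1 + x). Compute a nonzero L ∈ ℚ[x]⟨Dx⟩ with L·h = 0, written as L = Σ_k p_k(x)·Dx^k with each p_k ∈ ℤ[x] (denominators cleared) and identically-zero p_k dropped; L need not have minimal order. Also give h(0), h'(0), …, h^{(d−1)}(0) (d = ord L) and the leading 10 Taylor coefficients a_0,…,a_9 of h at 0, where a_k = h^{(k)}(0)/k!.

L = 16 + (2 + 6·x + 6·x^2 + 2·x^3)·Dx + (1 + 4·x + 6·x^2 + 4·x^3 + x^4)·Dx^2  (order 2).
h: a_k = 0, 16, -16, -80/3, 112, -3088/15, 240, -39376/315, -10064/45, 481648/567, …
ICs: h(0) = 0, h′(0) = 16.

f: a_k = 0, 16, 0, -128/3, 0, 512/15, 0, -4096/315, 0, 8192/2835, …
h₀=f(r): pull back L_f along r ⇒ L₀.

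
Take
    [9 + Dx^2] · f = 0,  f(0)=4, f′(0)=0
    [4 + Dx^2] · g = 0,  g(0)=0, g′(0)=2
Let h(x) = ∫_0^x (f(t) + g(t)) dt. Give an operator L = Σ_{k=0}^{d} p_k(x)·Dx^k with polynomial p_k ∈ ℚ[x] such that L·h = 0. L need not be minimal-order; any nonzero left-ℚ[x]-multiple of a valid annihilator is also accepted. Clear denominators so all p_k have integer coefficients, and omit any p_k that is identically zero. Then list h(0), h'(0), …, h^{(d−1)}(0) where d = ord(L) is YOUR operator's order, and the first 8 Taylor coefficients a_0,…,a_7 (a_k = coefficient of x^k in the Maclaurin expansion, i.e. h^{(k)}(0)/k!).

L = 36·Dx + 13·Dx^3 + Dx^5  (order 5).
h: a_k = 0, 4, 1, -6, -1/3, 27/10, 2/45, -81/140, …
ICs: h(0) = 0, h′(0) = 4, h′′(0) = 2, h′′′(0) = -36, h′′′′(0) = -8.

f: a_k = 4, 0, -18, 0, 27/2, 0, -81/20, 0, …
g: a_k = 0, 2, 0, -4/3, 0, 4/15, 0, -8/315, …
h₀=f+g: left-lcm gives L₀, ord ≤ 4.
Integrate: L := L₀·Dx.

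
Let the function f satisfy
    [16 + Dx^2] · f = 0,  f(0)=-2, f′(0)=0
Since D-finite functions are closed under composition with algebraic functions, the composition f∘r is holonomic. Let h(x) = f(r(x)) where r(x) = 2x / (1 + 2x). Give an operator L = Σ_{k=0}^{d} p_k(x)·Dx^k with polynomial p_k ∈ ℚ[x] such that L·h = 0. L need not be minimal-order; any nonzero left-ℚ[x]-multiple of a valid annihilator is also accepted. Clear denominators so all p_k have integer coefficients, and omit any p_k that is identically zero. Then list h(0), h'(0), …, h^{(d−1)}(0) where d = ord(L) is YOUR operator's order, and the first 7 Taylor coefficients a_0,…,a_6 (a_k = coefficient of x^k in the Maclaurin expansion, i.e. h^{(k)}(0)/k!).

f: a_k = -2, 0, 16, 0, -64/3, 0, 512/45, …
Change of var in L_f (x↦r) gives L₀.
L = 64 + (4 + 24·x + 48·x^2 + 32·x^3)·Dx + (1 + 8·x + 24·x^2 + 32·x^3 + 16·x^4)·Dx^2  (order 2).
h: a_k = -2, 0, 64, -256, 1280/3, 2048/3, -351232/45, …
ICs: h(0) = -2, h′(0) = 0.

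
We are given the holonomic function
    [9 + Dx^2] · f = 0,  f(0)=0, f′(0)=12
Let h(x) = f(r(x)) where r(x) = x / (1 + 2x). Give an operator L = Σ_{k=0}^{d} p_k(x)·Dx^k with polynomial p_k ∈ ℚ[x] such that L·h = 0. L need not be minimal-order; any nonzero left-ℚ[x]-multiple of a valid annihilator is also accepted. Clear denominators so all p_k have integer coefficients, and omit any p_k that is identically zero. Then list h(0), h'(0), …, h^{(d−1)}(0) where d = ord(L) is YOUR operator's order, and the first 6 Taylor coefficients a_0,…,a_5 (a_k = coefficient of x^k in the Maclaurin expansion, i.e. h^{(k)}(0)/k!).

L = 9 + (4 + 24·x + 48·x^2 + 32·x^3)·Dx + (1 + 8·x + 24·x^2 + 32·x^3 + 16·x^4)·Dx^2  (order 2).
h: a_k = 0, 12, -24, 30, 12, -2319/10, …
ICs: h(0) = 0, h′(0) = 12.

f: a_k = 0, 12, 0, -18, 0, 81/10, …
h₀=f(r): pull back L_f along r ⇒ L₀.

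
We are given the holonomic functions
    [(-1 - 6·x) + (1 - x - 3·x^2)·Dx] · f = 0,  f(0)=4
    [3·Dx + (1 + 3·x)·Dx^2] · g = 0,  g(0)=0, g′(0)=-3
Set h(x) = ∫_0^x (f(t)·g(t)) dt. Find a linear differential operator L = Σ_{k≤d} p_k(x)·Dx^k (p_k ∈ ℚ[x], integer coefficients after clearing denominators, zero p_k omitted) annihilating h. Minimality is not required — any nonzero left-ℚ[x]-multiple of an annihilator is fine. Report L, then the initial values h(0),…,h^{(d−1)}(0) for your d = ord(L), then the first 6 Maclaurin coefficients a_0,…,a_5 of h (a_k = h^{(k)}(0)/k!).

L = (9 + 36·x)·Dx + (-1 + 21·x + 45·x^2)·Dx^2 + (-1 - 2·x + 6·x^2 + 9·x^3)·Dx^3  (order 3).
h: a_k = 0, 0, -6, 2, -33/2, 33/5, …
ICs: h(0) = 0, h′(0) = 0, h′′(0) = -12.

f: a_k = 4, 4, 16, 28, 76, 160, …
g: a_k = 0, -3, 9/2, -9, 81/4, -243/5, …
f·g: L₀ = L_f ⊗_s L_g, ord ≤ 1·2.
∫: right-multiply L₀ by Dx.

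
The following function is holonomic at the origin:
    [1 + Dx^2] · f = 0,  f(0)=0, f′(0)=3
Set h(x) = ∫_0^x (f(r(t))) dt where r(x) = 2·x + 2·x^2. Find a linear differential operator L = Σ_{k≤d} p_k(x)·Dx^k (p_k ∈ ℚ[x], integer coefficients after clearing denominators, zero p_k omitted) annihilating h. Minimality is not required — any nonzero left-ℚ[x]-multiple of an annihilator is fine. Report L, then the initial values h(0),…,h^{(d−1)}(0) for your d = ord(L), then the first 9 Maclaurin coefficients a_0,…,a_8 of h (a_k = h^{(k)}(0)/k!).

L = (4 + 24·x + 48·x^2 + 32·x^3)·Dx - 2·Dx^2 + (1 + 2·x)·Dx^3  (order 3).
h: a_k = 0, 0, 3, 2, -1, -12/5, -28/15, 0, 104/105, …
ICs: h(0) = 0, h′(0) = 0, h′′(0) = 6.

f: a_k = 0, 3, 0, -1/2, 0, 1/40, 0, -1/1680, 0, …
L₀ from L_f via x↦r, Dx↦r'^{-1}Dx.
Integrate: L := L₀·Dx.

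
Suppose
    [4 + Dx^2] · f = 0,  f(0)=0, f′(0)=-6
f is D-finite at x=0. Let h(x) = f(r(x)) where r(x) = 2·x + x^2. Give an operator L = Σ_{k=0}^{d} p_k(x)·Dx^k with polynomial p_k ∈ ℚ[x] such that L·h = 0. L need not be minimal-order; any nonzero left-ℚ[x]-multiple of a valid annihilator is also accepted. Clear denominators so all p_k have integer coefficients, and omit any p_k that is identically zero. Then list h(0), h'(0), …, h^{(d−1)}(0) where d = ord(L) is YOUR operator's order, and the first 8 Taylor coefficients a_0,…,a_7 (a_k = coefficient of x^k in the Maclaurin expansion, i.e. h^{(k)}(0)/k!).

f: a_k = 0, -6, 0, 4, 0, -4/5, 0, 8/105, …
Change of var in L_f (x↦r) gives L₀.
L = (16 + 48·x + 48·x^2 + 16·x^3) - Dx + (1 + x)·Dx^2  (order 2).
h: a_k = 0, -12, -6, 32, 48, -8/5, -60, -5696/105, …
ICs: h(0) = 0, h′(0) = -12.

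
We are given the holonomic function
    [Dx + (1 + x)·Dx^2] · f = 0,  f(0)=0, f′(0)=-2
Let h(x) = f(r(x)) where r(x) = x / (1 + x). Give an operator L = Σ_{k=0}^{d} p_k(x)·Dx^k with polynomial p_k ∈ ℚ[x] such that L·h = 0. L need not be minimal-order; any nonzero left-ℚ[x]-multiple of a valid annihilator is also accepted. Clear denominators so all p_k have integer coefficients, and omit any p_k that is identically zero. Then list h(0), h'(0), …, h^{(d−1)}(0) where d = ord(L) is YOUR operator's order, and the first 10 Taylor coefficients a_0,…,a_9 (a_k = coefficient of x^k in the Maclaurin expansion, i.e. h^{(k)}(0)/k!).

f: a_k = 0, -2, 1, -2/3, 1/2, -2/5, 1/3, -2/7, 1/4, -2/9, …
Substitute x→r, Dx→(1/r')Dx; clear ⇒ L₀.
L = (3 + 4·x)·Dx + (1 + 3·x + 2·x^2)·Dx^2  (order 2).
h: a_k = 0, -2, 3, -14/3, 15/2, -62/5, 21, -254/7, 255/4, -1022/9, …
ICs: h(0) = 0, h′(0) = -2.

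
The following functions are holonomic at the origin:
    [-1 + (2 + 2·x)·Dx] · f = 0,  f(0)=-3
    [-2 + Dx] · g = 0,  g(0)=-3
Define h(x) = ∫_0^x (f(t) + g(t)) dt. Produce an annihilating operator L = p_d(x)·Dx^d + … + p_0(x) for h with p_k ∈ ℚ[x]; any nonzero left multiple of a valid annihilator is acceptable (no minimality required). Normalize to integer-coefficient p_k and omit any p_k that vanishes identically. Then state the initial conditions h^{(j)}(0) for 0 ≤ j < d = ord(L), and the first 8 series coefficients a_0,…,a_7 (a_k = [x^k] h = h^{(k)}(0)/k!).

f: a_k = -3, -3/2, 3/8, -3/16, 15/128, -21/256, 63/1024, -99/2048, …
g: a_k = -3, -6, -6, -4, -2, -4/5, -4/15, -8/105, …
f+g: L₀ = lclm(L_f,L_g), ord ≤ 1+1.
h=∫₀ˣh₀: take L = L₀·Dx.
L = (10 + 8·x)·Dx + (-17 - 32·x - 16·x^2)·Dx^2 + (6 + 14·x + 8·x^2)·Dx^3  (order 3).
h: a_k = 0, -6, -15/4, -15/8, -67/64, -241/640, -1129/7680, -3151/107520, …
ICs: h(0) = 0, h′(0) = -6, h′′(0) = -15/2.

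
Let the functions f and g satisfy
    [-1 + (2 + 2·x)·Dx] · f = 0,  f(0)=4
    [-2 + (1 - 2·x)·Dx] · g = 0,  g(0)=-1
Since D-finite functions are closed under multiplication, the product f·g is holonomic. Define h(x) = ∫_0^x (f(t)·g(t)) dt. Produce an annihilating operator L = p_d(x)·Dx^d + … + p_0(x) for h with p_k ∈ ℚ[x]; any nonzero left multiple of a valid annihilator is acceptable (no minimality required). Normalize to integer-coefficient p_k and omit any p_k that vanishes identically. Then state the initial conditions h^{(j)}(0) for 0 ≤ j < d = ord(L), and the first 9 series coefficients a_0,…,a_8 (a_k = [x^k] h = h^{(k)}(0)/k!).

f: a_k = 4, 2, -1/2, 1/4, -5/32, 7/64, -21/256, 33/512, -429/8192, …
g: a_k = -1, -2, -4, -8, -16, -32, -64, -128, -256, …
f·g: L₀ = L_f ⊗_s L_g, ord ≤ 1·1.
Integrate: L := L₀·Dx.
L = (5 + 2·x)·Dx + (-2 + 2·x + 4·x^2)·Dx^2  (order 2).
h: a_k = 0, -4, -5, -13/2, -157/16, -2507/160, -3345/128, -80259/1792, -321069/4096, …
ICs: h(0) = 0, h′(0) = -4.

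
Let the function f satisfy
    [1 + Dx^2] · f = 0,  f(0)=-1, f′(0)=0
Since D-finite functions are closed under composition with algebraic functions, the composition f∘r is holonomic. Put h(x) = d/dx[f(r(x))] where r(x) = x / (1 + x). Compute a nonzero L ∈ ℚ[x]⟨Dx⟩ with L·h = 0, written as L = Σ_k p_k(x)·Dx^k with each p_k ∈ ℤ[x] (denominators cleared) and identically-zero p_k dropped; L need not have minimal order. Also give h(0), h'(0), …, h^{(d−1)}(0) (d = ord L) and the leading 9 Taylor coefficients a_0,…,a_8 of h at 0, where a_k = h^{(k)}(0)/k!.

L = (7 + 12·x + 6·x^2) + (6 + 18·x + 18·x^2 + 6·x^3)·Dx + (1 + 4·x + 6·x^2 + 4·x^3 + x^4)·Dx^2  (order 2).
h: a_k = 0, 1, -3, 35/6, -55/6, 1501/120, -609/40, 16699/1008, -8791/560, …
ICs: h(0) = 0, h′(0) = 1.

f: a_k = -1, 0, 1/2, 0, -1/24, 0, 1/720, 0, -1/40320, …
h₀=f(r): pull back L_f along r ⇒ L₀.
h₀' ⇒ L via d/dx closure of L₀.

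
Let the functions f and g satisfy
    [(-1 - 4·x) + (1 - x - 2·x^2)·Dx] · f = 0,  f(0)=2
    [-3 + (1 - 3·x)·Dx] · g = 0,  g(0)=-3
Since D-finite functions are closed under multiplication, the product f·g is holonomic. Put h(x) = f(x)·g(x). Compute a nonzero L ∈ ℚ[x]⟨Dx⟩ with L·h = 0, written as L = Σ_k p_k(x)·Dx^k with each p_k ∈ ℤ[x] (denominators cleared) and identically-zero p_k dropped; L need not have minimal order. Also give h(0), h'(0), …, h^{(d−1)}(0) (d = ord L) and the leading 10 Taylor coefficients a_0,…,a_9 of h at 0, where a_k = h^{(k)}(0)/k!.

L = (-4 + 2·x + 18·x^2) + (1 - 4·x + x^2 + 6·x^3)·Dx  (order 1).
h: a_k = -6, -24, -90, -300, -966, -3024, -9330, -28500, -86526, -261624, …
ICs: h(0) = -6.

f: a_k = 2, 2, 6, 10, 22, 42, 86, 170, 342, 682, …
g: a_k = -3, -9, -27, -81, -243, -729, -2187, -6561, -19683, -59049, …
Sym-product of L_f,L_g gives L₀ (≤ ord 1).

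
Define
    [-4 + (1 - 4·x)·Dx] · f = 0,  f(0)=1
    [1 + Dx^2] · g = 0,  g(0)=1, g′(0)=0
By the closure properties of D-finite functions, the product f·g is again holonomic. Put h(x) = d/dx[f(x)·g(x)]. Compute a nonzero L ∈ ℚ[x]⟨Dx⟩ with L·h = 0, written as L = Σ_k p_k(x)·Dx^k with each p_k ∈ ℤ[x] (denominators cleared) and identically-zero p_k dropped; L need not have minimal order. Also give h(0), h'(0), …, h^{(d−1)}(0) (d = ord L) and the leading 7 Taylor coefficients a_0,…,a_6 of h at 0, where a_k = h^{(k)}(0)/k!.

f: a_k = 1, 4, 16, 64, 256, 1024, 4096, …
g: a_k = 1, 0, -1/2, 0, 1/24, 0, -1/720, …
f·g: L₀ = L_f ⊗_s L_g, ord ≤ 1·2.
Derive L from L₀ (diff closure).
L = (-31 - 8·x + 16·x^2) + (-8 + 32·x)·Dx + (1 - 8·x + 16·x^2)·Dx^2  (order 2).
h: a_k = 4, 31, 186, 5953/6, 29765/6, 2857439/120, 20002073/180, …
ICs: h(0) = 4, h′(0) = 31.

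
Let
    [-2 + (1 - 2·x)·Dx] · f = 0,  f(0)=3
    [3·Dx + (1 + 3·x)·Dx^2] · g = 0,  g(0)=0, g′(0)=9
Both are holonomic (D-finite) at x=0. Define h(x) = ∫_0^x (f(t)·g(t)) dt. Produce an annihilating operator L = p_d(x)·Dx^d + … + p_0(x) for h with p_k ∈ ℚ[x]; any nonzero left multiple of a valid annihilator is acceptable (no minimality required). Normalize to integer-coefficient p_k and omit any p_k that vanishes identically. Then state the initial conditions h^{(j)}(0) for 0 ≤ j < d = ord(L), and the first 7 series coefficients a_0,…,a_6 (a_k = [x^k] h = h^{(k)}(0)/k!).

f: a_k = 3, 6, 12, 24, 48, 96, 192, …
g: a_k = 0, 9, -27/2, 27, -243/4, 729/5, -729/2, …
L₀ := L_f ⊗_s L_g (sym. prod.), ord ≤ 2.
Integrate: L := L₀·Dx.
L = 6·Dx + (1 + 18·x)·Dx^2 + (-1 - x + 6·x^2)·Dx^3  (order 3).
h: a_k = 0, 0, 27/2, 9/2, 27, 27/4, 1683/20, …
ICs: h(0) = 0, h′(0) = 0, h′′(0) = 27.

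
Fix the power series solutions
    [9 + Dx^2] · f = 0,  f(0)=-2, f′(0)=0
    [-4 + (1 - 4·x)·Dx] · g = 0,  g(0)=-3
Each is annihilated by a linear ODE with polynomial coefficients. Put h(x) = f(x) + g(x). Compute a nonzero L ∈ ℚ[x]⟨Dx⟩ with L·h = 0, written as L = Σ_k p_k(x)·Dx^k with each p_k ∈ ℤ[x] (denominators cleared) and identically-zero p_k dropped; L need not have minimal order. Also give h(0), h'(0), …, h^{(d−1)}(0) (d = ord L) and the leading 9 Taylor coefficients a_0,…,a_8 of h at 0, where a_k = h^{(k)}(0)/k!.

f: a_k = -2, 0, 9, 0, -27/4, 0, 81/40, 0, -729/2240, …
g: a_k = -3, -12, -48, -192, -768, -3072, -12288, -49152, -196608, …
Weyl lclm of L_f,L_g ⇒ L₀ (ord ≤ 3).
L = (-3780 + 2592·x - 5184·x^2) + (369 - 2124·x + 3888·x^2 - 5184·x^3)·Dx + (-420 + 288·x - 576·x^2)·Dx^2 + (41 - 236·x + 432·x^2 - 576·x^3)·Dx^3  (order 3).
h: a_k = -5, -12, -39, -192, -3099/4, -3072, -491439/40, -49152, -440402649/2240, …
ICs: h(0) = -5, h′(0) = -12, h′′(0) = -78.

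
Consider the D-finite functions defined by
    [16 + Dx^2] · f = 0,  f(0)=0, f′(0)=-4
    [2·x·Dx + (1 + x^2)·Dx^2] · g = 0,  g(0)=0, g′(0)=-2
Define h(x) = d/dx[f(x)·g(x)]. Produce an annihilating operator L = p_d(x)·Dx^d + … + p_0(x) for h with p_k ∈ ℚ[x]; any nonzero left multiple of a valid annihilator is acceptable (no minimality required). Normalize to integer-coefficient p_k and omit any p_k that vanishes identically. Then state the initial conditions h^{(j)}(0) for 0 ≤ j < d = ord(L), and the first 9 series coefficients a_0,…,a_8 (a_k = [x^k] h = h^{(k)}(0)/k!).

L = (32960 + 157056·x^2 + 319424·x^4 + 359424·x^6 + 242688·x^8 + 94208·x^10 + 16384·x^12) + (6752·x + 28736·x^3 + 49120·x^5 + 43520·x^7 + 20480·x^9 + 4096·x^11)·Dx + (3420 + 17320·x^2 + 37356·x^4 + 44272·x^6 + 30848·x^8 + 12032·x^10 + 2048·x^12)·Dx^2 + (422·x + 1796·x^3 + 3070·x^5 + 2720·x^7 + 1280·x^9 + 256·x^11)·Dx^3 + (85 + 469·x^2 + 1087·x^4 + 1363·x^6 + 980·x^8 + 384·x^10 + 64·x^12)·Dx^4  (order 4).
h: a_k = 0, 16, 0, -96, 0, 464/3, 0, -704/5, 0, …
ICs: h(0) = 0, h′(0) = 16, h′′(0) = 0, h′′′(0) = -576.

f: a_k = 0, -4, 0, 32/3, 0, -128/15, 0, 1024/315, 0, …
g: a_k = 0, -2, 0, 2/3, 0, -2/5, 0, 2/7, 0, …
h₀=f·g: eliminate ⇒ L₀, order ≤ 2·2.
Derive L from L₀ (diff closure).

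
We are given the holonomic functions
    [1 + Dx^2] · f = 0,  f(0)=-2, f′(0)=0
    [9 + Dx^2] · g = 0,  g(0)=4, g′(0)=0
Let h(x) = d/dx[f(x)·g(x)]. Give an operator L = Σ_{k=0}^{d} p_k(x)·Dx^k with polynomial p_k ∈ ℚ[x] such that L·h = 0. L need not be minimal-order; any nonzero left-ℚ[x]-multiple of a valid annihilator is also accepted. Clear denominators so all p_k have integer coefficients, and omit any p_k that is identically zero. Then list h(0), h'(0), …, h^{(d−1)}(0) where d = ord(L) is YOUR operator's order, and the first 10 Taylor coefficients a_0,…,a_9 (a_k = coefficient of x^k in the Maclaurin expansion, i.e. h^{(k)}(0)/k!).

L = 64 + 20·Dx^2 + Dx^4  (order 4).
h: a_k = 0, 80, 0, -544/3, 0, 416/3, 0, -16448/315, 0, 6560/567, …
ICs: h(0) = 0, h′(0) = 80, h′′(0) = 0, h′′′(0) = -1088.

f: a_k = -2, 0, 1, 0, -1/12, 0, 1/360, 0, -1/20160, 0, …
g: a_k = 4, 0, -18, 0, 27/2, 0, -81/20, 0, 729/1120, 0, …
Sym-product of L_f,L_g gives L₀ (≤ ord 4).
Differentiate: ansatz ord ≤ ord L₀ ⇒ L.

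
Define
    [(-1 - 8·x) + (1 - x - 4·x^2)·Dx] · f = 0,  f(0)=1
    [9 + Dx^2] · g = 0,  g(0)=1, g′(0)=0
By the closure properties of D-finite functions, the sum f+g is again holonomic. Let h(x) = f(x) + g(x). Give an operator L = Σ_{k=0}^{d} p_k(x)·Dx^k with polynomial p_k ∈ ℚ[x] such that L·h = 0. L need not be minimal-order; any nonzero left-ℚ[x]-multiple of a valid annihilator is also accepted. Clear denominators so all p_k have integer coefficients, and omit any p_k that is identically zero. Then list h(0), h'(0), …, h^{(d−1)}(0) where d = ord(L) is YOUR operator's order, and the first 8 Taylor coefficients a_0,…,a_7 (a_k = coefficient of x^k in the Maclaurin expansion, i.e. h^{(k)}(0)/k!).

f: a_k = 1, 1, 5, 9, 29, 65, 181, 441, …
g: a_k = 1, 0, -9/2, 0, 27/8, 0, -81/80, 0, …
f+g: L₀ = lclm(L_f,L_g), ord ≤ 1+2.
L = (567 + 4806·x + 3321·x^2 + 9936·x^3 + 6480·x^4 + 10368·x^5) + (-171 + 117·x + 441·x^2 - 135·x^3 + 540·x^4 + 3888·x^5 + 5184·x^6)·Dx + (63 + 534·x + 369·x^2 + 1104·x^3 + 720·x^4 + 1152·x^5)·Dx^2 + (-19 + 13·x + 49·x^2 - 15·x^3 + 60·x^4 + 432·x^5 + 576·x^6)·Dx^3  (order 3).
h: a_k = 2, 1, 1/2, 9, 259/8, 65, 14399/80, 441, …
ICs: h(0) = 2, h′(0) = 1, h′′(0) = 1.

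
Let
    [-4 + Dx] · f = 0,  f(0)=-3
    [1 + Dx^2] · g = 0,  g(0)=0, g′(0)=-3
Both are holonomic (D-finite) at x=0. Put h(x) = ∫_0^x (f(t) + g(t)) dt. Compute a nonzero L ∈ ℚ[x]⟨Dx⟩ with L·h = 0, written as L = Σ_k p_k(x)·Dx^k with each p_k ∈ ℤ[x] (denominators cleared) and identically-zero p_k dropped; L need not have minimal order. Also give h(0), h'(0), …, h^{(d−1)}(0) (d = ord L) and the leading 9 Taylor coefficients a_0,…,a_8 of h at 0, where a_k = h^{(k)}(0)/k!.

L = -4·Dx + Dx^2 - 4·Dx^3 + Dx^4  (order 4).
h: a_k = 0, -3, -15/2, -8, -63/8, -32/5, -205/48, -256/105, -5461/4480, …
ICs: h(0) = 0, h′(0) = -3, h′′(0) = -15, h′′′(0) = -48.

f: a_k = -3, -12, -24, -32, -32, -128/5, -256/15, -1024/105, -512/105, …
g: a_k = 0, -3, 0, 1/2, 0, -1/40, 0, 1/1680, 0, …
f+g: L₀ = lclm(L_f,L_g), ord ≤ 1+2.
Integrate: L := L₀·Dx.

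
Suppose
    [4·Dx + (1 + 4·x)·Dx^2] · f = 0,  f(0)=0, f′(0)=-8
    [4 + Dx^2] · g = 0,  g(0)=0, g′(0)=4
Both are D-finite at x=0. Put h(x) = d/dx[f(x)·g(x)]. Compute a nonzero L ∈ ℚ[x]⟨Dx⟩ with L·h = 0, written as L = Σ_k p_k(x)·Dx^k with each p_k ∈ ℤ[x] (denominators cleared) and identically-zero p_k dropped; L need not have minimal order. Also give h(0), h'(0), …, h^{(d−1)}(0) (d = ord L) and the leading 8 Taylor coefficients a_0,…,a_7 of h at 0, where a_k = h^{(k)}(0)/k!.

f: a_k = 0, -8, 16, -128/3, 128, -2048/5, 4096/3, -32768/7, …
g: a_k = 0, 4, 0, -8/3, 0, 8/15, 0, -16/315, …
Sym-product of L_f,L_g gives L₀ (≤ ord 4).
Differentiate: ansatz ord ≤ ord L₀ ⇒ L.
L = (-832 - 992·x - 5568·x^2 - 12288·x^3 - 2048·x^4 + 24576·x^5 + 16384·x^6) + (-264 - 1568·x - 2560·x^2 + 10240·x^4 + 8192·x^5)·Dx + (-220 - 368·x - 1760·x^2 - 3072·x^3 + 2048·x^4 + 12288·x^5 + 8192·x^6)·Dx^2 + (-66 - 392·x - 640·x^2 + 2560·x^4 + 2048·x^5)·Dx^3 + (-3 - 30·x - 92·x^2 + 640·x^4 + 1536·x^5 + 1024·x^6)·Dx^4  (order 4).
h: a_k = 0, -64, 192, -1792/3, 7040/3, -27520/3, 538496/15, -44489728/315, …
ICs: h(0) = 0, h′(0) = -64, h′′(0) = 384, h′′′(0) = -3584.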